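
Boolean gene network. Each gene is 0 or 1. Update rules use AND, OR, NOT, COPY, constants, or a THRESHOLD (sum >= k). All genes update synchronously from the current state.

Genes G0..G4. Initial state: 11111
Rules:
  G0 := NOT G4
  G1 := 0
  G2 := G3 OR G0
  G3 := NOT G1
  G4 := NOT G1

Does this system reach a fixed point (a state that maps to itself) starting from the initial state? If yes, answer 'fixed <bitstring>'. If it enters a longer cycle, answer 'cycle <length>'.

Answer: fixed 00111

Derivation:
Step 0: 11111
Step 1: G0=NOT G4=NOT 1=0 G1=0(const) G2=G3|G0=1|1=1 G3=NOT G1=NOT 1=0 G4=NOT G1=NOT 1=0 -> 00100
Step 2: G0=NOT G4=NOT 0=1 G1=0(const) G2=G3|G0=0|0=0 G3=NOT G1=NOT 0=1 G4=NOT G1=NOT 0=1 -> 10011
Step 3: G0=NOT G4=NOT 1=0 G1=0(const) G2=G3|G0=1|1=1 G3=NOT G1=NOT 0=1 G4=NOT G1=NOT 0=1 -> 00111
Step 4: G0=NOT G4=NOT 1=0 G1=0(const) G2=G3|G0=1|0=1 G3=NOT G1=NOT 0=1 G4=NOT G1=NOT 0=1 -> 00111
Fixed point reached at step 3: 00111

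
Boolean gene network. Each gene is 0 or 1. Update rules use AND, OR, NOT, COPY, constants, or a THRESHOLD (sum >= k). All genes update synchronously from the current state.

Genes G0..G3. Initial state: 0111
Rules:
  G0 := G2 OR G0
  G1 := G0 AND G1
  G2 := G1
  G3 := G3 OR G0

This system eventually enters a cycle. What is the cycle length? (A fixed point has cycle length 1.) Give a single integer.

Step 0: 0111
Step 1: G0=G2|G0=1|0=1 G1=G0&G1=0&1=0 G2=G1=1 G3=G3|G0=1|0=1 -> 1011
Step 2: G0=G2|G0=1|1=1 G1=G0&G1=1&0=0 G2=G1=0 G3=G3|G0=1|1=1 -> 1001
Step 3: G0=G2|G0=0|1=1 G1=G0&G1=1&0=0 G2=G1=0 G3=G3|G0=1|1=1 -> 1001
State from step 3 equals state from step 2 -> cycle length 1

Answer: 1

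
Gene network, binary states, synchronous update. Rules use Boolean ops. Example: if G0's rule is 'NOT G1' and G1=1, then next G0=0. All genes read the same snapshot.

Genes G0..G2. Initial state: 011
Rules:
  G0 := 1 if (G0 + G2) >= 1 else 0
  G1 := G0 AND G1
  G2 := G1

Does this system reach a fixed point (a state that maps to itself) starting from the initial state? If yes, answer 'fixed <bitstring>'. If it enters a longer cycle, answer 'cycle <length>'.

Answer: fixed 100

Derivation:
Step 0: 011
Step 1: G0=(0+1>=1)=1 G1=G0&G1=0&1=0 G2=G1=1 -> 101
Step 2: G0=(1+1>=1)=1 G1=G0&G1=1&0=0 G2=G1=0 -> 100
Step 3: G0=(1+0>=1)=1 G1=G0&G1=1&0=0 G2=G1=0 -> 100
Fixed point reached at step 2: 100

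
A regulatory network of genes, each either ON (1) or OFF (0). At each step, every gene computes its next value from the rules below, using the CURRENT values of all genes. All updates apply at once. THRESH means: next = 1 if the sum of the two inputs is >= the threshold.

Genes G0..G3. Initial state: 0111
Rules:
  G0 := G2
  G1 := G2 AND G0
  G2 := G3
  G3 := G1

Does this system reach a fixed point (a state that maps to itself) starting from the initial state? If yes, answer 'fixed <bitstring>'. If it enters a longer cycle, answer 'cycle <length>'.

Answer: fixed 0000

Derivation:
Step 0: 0111
Step 1: G0=G2=1 G1=G2&G0=1&0=0 G2=G3=1 G3=G1=1 -> 1011
Step 2: G0=G2=1 G1=G2&G0=1&1=1 G2=G3=1 G3=G1=0 -> 1110
Step 3: G0=G2=1 G1=G2&G0=1&1=1 G2=G3=0 G3=G1=1 -> 1101
Step 4: G0=G2=0 G1=G2&G0=0&1=0 G2=G3=1 G3=G1=1 -> 0011
Step 5: G0=G2=1 G1=G2&G0=1&0=0 G2=G3=1 G3=G1=0 -> 1010
Step 6: G0=G2=1 G1=G2&G0=1&1=1 G2=G3=0 G3=G1=0 -> 1100
Step 7: G0=G2=0 G1=G2&G0=0&1=0 G2=G3=0 G3=G1=1 -> 0001
Step 8: G0=G2=0 G1=G2&G0=0&0=0 G2=G3=1 G3=G1=0 -> 0010
Step 9: G0=G2=1 G1=G2&G0=1&0=0 G2=G3=0 G3=G1=0 -> 1000
Step 10: G0=G2=0 G1=G2&G0=0&1=0 G2=G3=0 G3=G1=0 -> 0000
Step 11: G0=G2=0 G1=G2&G0=0&0=0 G2=G3=0 G3=G1=0 -> 0000
Fixed point reached at step 10: 0000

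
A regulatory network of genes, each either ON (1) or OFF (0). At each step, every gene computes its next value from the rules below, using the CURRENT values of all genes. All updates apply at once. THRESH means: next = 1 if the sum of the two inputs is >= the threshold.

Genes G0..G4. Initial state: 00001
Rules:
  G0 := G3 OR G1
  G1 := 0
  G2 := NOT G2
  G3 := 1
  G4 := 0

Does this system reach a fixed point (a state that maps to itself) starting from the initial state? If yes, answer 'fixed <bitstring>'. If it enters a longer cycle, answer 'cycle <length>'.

Step 0: 00001
Step 1: G0=G3|G1=0|0=0 G1=0(const) G2=NOT G2=NOT 0=1 G3=1(const) G4=0(const) -> 00110
Step 2: G0=G3|G1=1|0=1 G1=0(const) G2=NOT G2=NOT 1=0 G3=1(const) G4=0(const) -> 10010
Step 3: G0=G3|G1=1|0=1 G1=0(const) G2=NOT G2=NOT 0=1 G3=1(const) G4=0(const) -> 10110
Step 4: G0=G3|G1=1|0=1 G1=0(const) G2=NOT G2=NOT 1=0 G3=1(const) G4=0(const) -> 10010
Cycle of length 2 starting at step 2 -> no fixed point

Answer: cycle 2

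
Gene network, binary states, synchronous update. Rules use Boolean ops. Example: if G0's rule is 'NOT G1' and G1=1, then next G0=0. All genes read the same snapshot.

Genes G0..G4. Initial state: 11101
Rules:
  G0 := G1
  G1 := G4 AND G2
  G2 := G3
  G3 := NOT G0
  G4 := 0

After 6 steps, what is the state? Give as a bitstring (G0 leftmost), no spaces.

Step 1: G0=G1=1 G1=G4&G2=1&1=1 G2=G3=0 G3=NOT G0=NOT 1=0 G4=0(const) -> 11000
Step 2: G0=G1=1 G1=G4&G2=0&0=0 G2=G3=0 G3=NOT G0=NOT 1=0 G4=0(const) -> 10000
Step 3: G0=G1=0 G1=G4&G2=0&0=0 G2=G3=0 G3=NOT G0=NOT 1=0 G4=0(const) -> 00000
Step 4: G0=G1=0 G1=G4&G2=0&0=0 G2=G3=0 G3=NOT G0=NOT 0=1 G4=0(const) -> 00010
Step 5: G0=G1=0 G1=G4&G2=0&0=0 G2=G3=1 G3=NOT G0=NOT 0=1 G4=0(const) -> 00110
Step 6: G0=G1=0 G1=G4&G2=0&1=0 G2=G3=1 G3=NOT G0=NOT 0=1 G4=0(const) -> 00110

00110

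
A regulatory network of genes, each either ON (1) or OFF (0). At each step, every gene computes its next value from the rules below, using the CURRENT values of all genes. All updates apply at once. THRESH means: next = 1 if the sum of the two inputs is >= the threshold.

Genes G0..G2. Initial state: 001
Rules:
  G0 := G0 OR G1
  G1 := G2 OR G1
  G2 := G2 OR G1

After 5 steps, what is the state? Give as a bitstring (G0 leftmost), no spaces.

Step 1: G0=G0|G1=0|0=0 G1=G2|G1=1|0=1 G2=G2|G1=1|0=1 -> 011
Step 2: G0=G0|G1=0|1=1 G1=G2|G1=1|1=1 G2=G2|G1=1|1=1 -> 111
Step 3: G0=G0|G1=1|1=1 G1=G2|G1=1|1=1 G2=G2|G1=1|1=1 -> 111
Step 4: G0=G0|G1=1|1=1 G1=G2|G1=1|1=1 G2=G2|G1=1|1=1 -> 111
Step 5: G0=G0|G1=1|1=1 G1=G2|G1=1|1=1 G2=G2|G1=1|1=1 -> 111

111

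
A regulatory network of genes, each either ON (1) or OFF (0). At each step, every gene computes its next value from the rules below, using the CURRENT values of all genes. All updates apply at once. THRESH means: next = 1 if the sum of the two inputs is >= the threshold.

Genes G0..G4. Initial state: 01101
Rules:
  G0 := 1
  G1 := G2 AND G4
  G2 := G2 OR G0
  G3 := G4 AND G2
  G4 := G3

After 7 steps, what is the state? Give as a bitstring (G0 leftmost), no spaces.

Step 1: G0=1(const) G1=G2&G4=1&1=1 G2=G2|G0=1|0=1 G3=G4&G2=1&1=1 G4=G3=0 -> 11110
Step 2: G0=1(const) G1=G2&G4=1&0=0 G2=G2|G0=1|1=1 G3=G4&G2=0&1=0 G4=G3=1 -> 10101
Step 3: G0=1(const) G1=G2&G4=1&1=1 G2=G2|G0=1|1=1 G3=G4&G2=1&1=1 G4=G3=0 -> 11110
Step 4: G0=1(const) G1=G2&G4=1&0=0 G2=G2|G0=1|1=1 G3=G4&G2=0&1=0 G4=G3=1 -> 10101
Step 5: G0=1(const) G1=G2&G4=1&1=1 G2=G2|G0=1|1=1 G3=G4&G2=1&1=1 G4=G3=0 -> 11110
Step 6: G0=1(const) G1=G2&G4=1&0=0 G2=G2|G0=1|1=1 G3=G4&G2=0&1=0 G4=G3=1 -> 10101
Step 7: G0=1(const) G1=G2&G4=1&1=1 G2=G2|G0=1|1=1 G3=G4&G2=1&1=1 G4=G3=0 -> 11110

11110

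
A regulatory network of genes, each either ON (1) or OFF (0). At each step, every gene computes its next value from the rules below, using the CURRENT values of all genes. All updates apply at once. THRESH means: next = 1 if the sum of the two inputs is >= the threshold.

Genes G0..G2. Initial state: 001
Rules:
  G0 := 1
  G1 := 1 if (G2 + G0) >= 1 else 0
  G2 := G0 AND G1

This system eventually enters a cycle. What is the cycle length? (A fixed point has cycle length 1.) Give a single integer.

Step 0: 001
Step 1: G0=1(const) G1=(1+0>=1)=1 G2=G0&G1=0&0=0 -> 110
Step 2: G0=1(const) G1=(0+1>=1)=1 G2=G0&G1=1&1=1 -> 111
Step 3: G0=1(const) G1=(1+1>=1)=1 G2=G0&G1=1&1=1 -> 111
State from step 3 equals state from step 2 -> cycle length 1

Answer: 1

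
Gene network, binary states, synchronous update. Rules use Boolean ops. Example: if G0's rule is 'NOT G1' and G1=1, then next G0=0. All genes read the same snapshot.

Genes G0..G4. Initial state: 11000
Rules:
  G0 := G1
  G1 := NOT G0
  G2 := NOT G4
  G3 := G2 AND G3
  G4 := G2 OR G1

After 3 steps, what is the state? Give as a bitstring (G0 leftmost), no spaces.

Step 1: G0=G1=1 G1=NOT G0=NOT 1=0 G2=NOT G4=NOT 0=1 G3=G2&G3=0&0=0 G4=G2|G1=0|1=1 -> 10101
Step 2: G0=G1=0 G1=NOT G0=NOT 1=0 G2=NOT G4=NOT 1=0 G3=G2&G3=1&0=0 G4=G2|G1=1|0=1 -> 00001
Step 3: G0=G1=0 G1=NOT G0=NOT 0=1 G2=NOT G4=NOT 1=0 G3=G2&G3=0&0=0 G4=G2|G1=0|0=0 -> 01000

01000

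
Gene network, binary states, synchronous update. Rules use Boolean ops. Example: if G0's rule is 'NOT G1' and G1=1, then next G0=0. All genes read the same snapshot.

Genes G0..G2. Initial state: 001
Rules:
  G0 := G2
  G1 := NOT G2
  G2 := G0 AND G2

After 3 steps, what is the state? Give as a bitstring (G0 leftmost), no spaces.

Step 1: G0=G2=1 G1=NOT G2=NOT 1=0 G2=G0&G2=0&1=0 -> 100
Step 2: G0=G2=0 G1=NOT G2=NOT 0=1 G2=G0&G2=1&0=0 -> 010
Step 3: G0=G2=0 G1=NOT G2=NOT 0=1 G2=G0&G2=0&0=0 -> 010

010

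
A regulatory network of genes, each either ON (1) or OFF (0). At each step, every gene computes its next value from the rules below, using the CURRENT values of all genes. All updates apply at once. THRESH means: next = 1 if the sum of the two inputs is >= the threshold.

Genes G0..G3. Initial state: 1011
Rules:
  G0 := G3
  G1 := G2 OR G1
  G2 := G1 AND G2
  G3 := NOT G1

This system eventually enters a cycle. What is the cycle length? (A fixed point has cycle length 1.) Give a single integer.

Step 0: 1011
Step 1: G0=G3=1 G1=G2|G1=1|0=1 G2=G1&G2=0&1=0 G3=NOT G1=NOT 0=1 -> 1101
Step 2: G0=G3=1 G1=G2|G1=0|1=1 G2=G1&G2=1&0=0 G3=NOT G1=NOT 1=0 -> 1100
Step 3: G0=G3=0 G1=G2|G1=0|1=1 G2=G1&G2=1&0=0 G3=NOT G1=NOT 1=0 -> 0100
Step 4: G0=G3=0 G1=G2|G1=0|1=1 G2=G1&G2=1&0=0 G3=NOT G1=NOT 1=0 -> 0100
State from step 4 equals state from step 3 -> cycle length 1

Answer: 1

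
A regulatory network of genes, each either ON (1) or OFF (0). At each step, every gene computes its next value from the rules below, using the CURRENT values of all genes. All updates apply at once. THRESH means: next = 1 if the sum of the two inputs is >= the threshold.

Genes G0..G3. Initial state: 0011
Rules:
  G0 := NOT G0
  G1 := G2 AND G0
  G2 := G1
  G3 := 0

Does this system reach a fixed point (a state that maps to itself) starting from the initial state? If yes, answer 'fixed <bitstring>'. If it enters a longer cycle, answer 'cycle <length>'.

Step 0: 0011
Step 1: G0=NOT G0=NOT 0=1 G1=G2&G0=1&0=0 G2=G1=0 G3=0(const) -> 1000
Step 2: G0=NOT G0=NOT 1=0 G1=G2&G0=0&1=0 G2=G1=0 G3=0(const) -> 0000
Step 3: G0=NOT G0=NOT 0=1 G1=G2&G0=0&0=0 G2=G1=0 G3=0(const) -> 1000
Cycle of length 2 starting at step 1 -> no fixed point

Answer: cycle 2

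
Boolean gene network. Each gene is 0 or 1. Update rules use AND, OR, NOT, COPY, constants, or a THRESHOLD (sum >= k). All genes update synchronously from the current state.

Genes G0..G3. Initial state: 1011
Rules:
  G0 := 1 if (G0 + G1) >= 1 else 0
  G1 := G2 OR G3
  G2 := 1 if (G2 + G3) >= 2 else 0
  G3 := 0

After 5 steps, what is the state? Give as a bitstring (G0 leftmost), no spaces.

Step 1: G0=(1+0>=1)=1 G1=G2|G3=1|1=1 G2=(1+1>=2)=1 G3=0(const) -> 1110
Step 2: G0=(1+1>=1)=1 G1=G2|G3=1|0=1 G2=(1+0>=2)=0 G3=0(const) -> 1100
Step 3: G0=(1+1>=1)=1 G1=G2|G3=0|0=0 G2=(0+0>=2)=0 G3=0(const) -> 1000
Step 4: G0=(1+0>=1)=1 G1=G2|G3=0|0=0 G2=(0+0>=2)=0 G3=0(const) -> 1000
Step 5: G0=(1+0>=1)=1 G1=G2|G3=0|0=0 G2=(0+0>=2)=0 G3=0(const) -> 1000

1000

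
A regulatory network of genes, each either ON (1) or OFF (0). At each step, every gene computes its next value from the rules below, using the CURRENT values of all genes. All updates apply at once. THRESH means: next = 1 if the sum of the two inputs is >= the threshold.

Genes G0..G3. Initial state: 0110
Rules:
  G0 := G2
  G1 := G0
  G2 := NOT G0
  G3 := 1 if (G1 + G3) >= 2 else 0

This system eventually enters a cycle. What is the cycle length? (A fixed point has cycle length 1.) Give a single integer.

Step 0: 0110
Step 1: G0=G2=1 G1=G0=0 G2=NOT G0=NOT 0=1 G3=(1+0>=2)=0 -> 1010
Step 2: G0=G2=1 G1=G0=1 G2=NOT G0=NOT 1=0 G3=(0+0>=2)=0 -> 1100
Step 3: G0=G2=0 G1=G0=1 G2=NOT G0=NOT 1=0 G3=(1+0>=2)=0 -> 0100
Step 4: G0=G2=0 G1=G0=0 G2=NOT G0=NOT 0=1 G3=(1+0>=2)=0 -> 0010
Step 5: G0=G2=1 G1=G0=0 G2=NOT G0=NOT 0=1 G3=(0+0>=2)=0 -> 1010
State from step 5 equals state from step 1 -> cycle length 4

Answer: 4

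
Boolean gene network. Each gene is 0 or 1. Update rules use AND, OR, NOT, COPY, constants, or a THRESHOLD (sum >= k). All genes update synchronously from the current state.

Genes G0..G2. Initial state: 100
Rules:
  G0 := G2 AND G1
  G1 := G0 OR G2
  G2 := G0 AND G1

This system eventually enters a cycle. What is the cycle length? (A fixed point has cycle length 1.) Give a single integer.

Answer: 1

Derivation:
Step 0: 100
Step 1: G0=G2&G1=0&0=0 G1=G0|G2=1|0=1 G2=G0&G1=1&0=0 -> 010
Step 2: G0=G2&G1=0&1=0 G1=G0|G2=0|0=0 G2=G0&G1=0&1=0 -> 000
Step 3: G0=G2&G1=0&0=0 G1=G0|G2=0|0=0 G2=G0&G1=0&0=0 -> 000
State from step 3 equals state from step 2 -> cycle length 1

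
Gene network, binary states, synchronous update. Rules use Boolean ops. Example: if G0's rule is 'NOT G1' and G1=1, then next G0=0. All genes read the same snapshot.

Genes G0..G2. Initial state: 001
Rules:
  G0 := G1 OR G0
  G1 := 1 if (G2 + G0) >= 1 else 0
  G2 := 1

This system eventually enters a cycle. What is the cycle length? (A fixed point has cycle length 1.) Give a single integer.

Step 0: 001
Step 1: G0=G1|G0=0|0=0 G1=(1+0>=1)=1 G2=1(const) -> 011
Step 2: G0=G1|G0=1|0=1 G1=(1+0>=1)=1 G2=1(const) -> 111
Step 3: G0=G1|G0=1|1=1 G1=(1+1>=1)=1 G2=1(const) -> 111
State from step 3 equals state from step 2 -> cycle length 1

Answer: 1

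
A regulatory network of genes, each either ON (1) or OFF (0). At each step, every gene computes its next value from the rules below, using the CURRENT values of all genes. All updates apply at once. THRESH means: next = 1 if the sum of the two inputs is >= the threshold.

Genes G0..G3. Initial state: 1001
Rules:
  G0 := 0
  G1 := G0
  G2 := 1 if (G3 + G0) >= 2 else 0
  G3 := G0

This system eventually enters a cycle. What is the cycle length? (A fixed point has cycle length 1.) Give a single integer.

Answer: 1

Derivation:
Step 0: 1001
Step 1: G0=0(const) G1=G0=1 G2=(1+1>=2)=1 G3=G0=1 -> 0111
Step 2: G0=0(const) G1=G0=0 G2=(1+0>=2)=0 G3=G0=0 -> 0000
Step 3: G0=0(const) G1=G0=0 G2=(0+0>=2)=0 G3=G0=0 -> 0000
State from step 3 equals state from step 2 -> cycle length 1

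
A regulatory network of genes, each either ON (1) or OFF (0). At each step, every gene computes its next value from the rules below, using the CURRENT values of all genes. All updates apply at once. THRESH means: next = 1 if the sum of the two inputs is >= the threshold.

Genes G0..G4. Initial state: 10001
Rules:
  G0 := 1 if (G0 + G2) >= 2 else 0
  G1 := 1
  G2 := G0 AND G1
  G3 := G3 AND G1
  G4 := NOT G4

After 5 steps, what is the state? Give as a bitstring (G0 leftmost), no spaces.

Step 1: G0=(1+0>=2)=0 G1=1(const) G2=G0&G1=1&0=0 G3=G3&G1=0&0=0 G4=NOT G4=NOT 1=0 -> 01000
Step 2: G0=(0+0>=2)=0 G1=1(const) G2=G0&G1=0&1=0 G3=G3&G1=0&1=0 G4=NOT G4=NOT 0=1 -> 01001
Step 3: G0=(0+0>=2)=0 G1=1(const) G2=G0&G1=0&1=0 G3=G3&G1=0&1=0 G4=NOT G4=NOT 1=0 -> 01000
Step 4: G0=(0+0>=2)=0 G1=1(const) G2=G0&G1=0&1=0 G3=G3&G1=0&1=0 G4=NOT G4=NOT 0=1 -> 01001
Step 5: G0=(0+0>=2)=0 G1=1(const) G2=G0&G1=0&1=0 G3=G3&G1=0&1=0 G4=NOT G4=NOT 1=0 -> 01000

01000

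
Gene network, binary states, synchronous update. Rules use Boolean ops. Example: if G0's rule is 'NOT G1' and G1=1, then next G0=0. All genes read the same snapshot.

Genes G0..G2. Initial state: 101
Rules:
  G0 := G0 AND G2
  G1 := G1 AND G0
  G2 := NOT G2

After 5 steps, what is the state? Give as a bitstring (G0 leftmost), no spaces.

Step 1: G0=G0&G2=1&1=1 G1=G1&G0=0&1=0 G2=NOT G2=NOT 1=0 -> 100
Step 2: G0=G0&G2=1&0=0 G1=G1&G0=0&1=0 G2=NOT G2=NOT 0=1 -> 001
Step 3: G0=G0&G2=0&1=0 G1=G1&G0=0&0=0 G2=NOT G2=NOT 1=0 -> 000
Step 4: G0=G0&G2=0&0=0 G1=G1&G0=0&0=0 G2=NOT G2=NOT 0=1 -> 001
Step 5: G0=G0&G2=0&1=0 G1=G1&G0=0&0=0 G2=NOT G2=NOT 1=0 -> 000

000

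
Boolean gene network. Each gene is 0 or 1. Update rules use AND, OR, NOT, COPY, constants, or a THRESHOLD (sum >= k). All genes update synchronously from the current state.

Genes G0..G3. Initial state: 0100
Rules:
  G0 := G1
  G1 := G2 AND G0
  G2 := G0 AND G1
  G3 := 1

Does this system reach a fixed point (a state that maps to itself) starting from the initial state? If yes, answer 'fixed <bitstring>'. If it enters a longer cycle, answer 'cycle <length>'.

Step 0: 0100
Step 1: G0=G1=1 G1=G2&G0=0&0=0 G2=G0&G1=0&1=0 G3=1(const) -> 1001
Step 2: G0=G1=0 G1=G2&G0=0&1=0 G2=G0&G1=1&0=0 G3=1(const) -> 0001
Step 3: G0=G1=0 G1=G2&G0=0&0=0 G2=G0&G1=0&0=0 G3=1(const) -> 0001
Fixed point reached at step 2: 0001

Answer: fixed 0001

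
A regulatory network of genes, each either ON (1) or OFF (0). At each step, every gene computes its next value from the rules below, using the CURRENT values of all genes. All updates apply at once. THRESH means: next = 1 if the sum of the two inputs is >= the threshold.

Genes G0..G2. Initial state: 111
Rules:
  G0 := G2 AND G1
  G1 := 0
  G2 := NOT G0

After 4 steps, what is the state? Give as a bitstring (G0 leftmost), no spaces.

Step 1: G0=G2&G1=1&1=1 G1=0(const) G2=NOT G0=NOT 1=0 -> 100
Step 2: G0=G2&G1=0&0=0 G1=0(const) G2=NOT G0=NOT 1=0 -> 000
Step 3: G0=G2&G1=0&0=0 G1=0(const) G2=NOT G0=NOT 0=1 -> 001
Step 4: G0=G2&G1=1&0=0 G1=0(const) G2=NOT G0=NOT 0=1 -> 001

001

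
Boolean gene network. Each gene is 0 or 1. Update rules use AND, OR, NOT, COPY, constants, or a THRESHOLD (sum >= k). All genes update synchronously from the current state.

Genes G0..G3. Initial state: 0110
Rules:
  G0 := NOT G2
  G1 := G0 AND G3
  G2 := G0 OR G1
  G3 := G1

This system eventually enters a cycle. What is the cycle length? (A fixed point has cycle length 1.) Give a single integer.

Step 0: 0110
Step 1: G0=NOT G2=NOT 1=0 G1=G0&G3=0&0=0 G2=G0|G1=0|1=1 G3=G1=1 -> 0011
Step 2: G0=NOT G2=NOT 1=0 G1=G0&G3=0&1=0 G2=G0|G1=0|0=0 G3=G1=0 -> 0000
Step 3: G0=NOT G2=NOT 0=1 G1=G0&G3=0&0=0 G2=G0|G1=0|0=0 G3=G1=0 -> 1000
Step 4: G0=NOT G2=NOT 0=1 G1=G0&G3=1&0=0 G2=G0|G1=1|0=1 G3=G1=0 -> 1010
Step 5: G0=NOT G2=NOT 1=0 G1=G0&G3=1&0=0 G2=G0|G1=1|0=1 G3=G1=0 -> 0010
Step 6: G0=NOT G2=NOT 1=0 G1=G0&G3=0&0=0 G2=G0|G1=0|0=0 G3=G1=0 -> 0000
State from step 6 equals state from step 2 -> cycle length 4

Answer: 4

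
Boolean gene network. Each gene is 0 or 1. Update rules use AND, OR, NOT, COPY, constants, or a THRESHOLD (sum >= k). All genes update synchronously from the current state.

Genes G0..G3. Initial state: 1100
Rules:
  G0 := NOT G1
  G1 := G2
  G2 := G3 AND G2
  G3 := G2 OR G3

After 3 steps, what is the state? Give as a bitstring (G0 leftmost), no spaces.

Step 1: G0=NOT G1=NOT 1=0 G1=G2=0 G2=G3&G2=0&0=0 G3=G2|G3=0|0=0 -> 0000
Step 2: G0=NOT G1=NOT 0=1 G1=G2=0 G2=G3&G2=0&0=0 G3=G2|G3=0|0=0 -> 1000
Step 3: G0=NOT G1=NOT 0=1 G1=G2=0 G2=G3&G2=0&0=0 G3=G2|G3=0|0=0 -> 1000

1000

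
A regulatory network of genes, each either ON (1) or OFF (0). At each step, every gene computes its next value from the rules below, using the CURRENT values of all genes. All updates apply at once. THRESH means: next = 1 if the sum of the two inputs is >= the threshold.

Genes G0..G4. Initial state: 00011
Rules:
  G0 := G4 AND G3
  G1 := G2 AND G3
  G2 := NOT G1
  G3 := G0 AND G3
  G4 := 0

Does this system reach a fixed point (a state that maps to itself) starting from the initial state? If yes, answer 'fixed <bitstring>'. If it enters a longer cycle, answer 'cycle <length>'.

Step 0: 00011
Step 1: G0=G4&G3=1&1=1 G1=G2&G3=0&1=0 G2=NOT G1=NOT 0=1 G3=G0&G3=0&1=0 G4=0(const) -> 10100
Step 2: G0=G4&G3=0&0=0 G1=G2&G3=1&0=0 G2=NOT G1=NOT 0=1 G3=G0&G3=1&0=0 G4=0(const) -> 00100
Step 3: G0=G4&G3=0&0=0 G1=G2&G3=1&0=0 G2=NOT G1=NOT 0=1 G3=G0&G3=0&0=0 G4=0(const) -> 00100
Fixed point reached at step 2: 00100

Answer: fixed 00100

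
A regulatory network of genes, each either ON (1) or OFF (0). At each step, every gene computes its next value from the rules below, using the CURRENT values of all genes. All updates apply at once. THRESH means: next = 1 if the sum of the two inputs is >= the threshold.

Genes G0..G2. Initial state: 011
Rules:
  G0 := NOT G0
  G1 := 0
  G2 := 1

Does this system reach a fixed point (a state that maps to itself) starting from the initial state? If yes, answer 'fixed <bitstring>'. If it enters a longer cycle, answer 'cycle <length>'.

Step 0: 011
Step 1: G0=NOT G0=NOT 0=1 G1=0(const) G2=1(const) -> 101
Step 2: G0=NOT G0=NOT 1=0 G1=0(const) G2=1(const) -> 001
Step 3: G0=NOT G0=NOT 0=1 G1=0(const) G2=1(const) -> 101
Cycle of length 2 starting at step 1 -> no fixed point

Answer: cycle 2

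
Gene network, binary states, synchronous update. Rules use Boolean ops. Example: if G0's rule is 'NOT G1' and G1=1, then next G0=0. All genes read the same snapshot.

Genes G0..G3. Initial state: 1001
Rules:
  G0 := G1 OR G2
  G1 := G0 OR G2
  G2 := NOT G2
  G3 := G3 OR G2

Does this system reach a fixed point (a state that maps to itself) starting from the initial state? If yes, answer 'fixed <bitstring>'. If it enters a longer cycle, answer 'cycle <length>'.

Answer: cycle 2

Derivation:
Step 0: 1001
Step 1: G0=G1|G2=0|0=0 G1=G0|G2=1|0=1 G2=NOT G2=NOT 0=1 G3=G3|G2=1|0=1 -> 0111
Step 2: G0=G1|G2=1|1=1 G1=G0|G2=0|1=1 G2=NOT G2=NOT 1=0 G3=G3|G2=1|1=1 -> 1101
Step 3: G0=G1|G2=1|0=1 G1=G0|G2=1|0=1 G2=NOT G2=NOT 0=1 G3=G3|G2=1|0=1 -> 1111
Step 4: G0=G1|G2=1|1=1 G1=G0|G2=1|1=1 G2=NOT G2=NOT 1=0 G3=G3|G2=1|1=1 -> 1101
Cycle of length 2 starting at step 2 -> no fixed point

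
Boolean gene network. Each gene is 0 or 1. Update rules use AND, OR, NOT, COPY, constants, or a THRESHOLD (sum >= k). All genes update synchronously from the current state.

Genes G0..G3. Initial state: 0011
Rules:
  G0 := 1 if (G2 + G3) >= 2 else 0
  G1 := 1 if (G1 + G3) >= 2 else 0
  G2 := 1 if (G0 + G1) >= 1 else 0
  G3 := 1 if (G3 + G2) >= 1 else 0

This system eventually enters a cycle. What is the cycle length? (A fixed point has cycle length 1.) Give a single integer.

Answer: 2

Derivation:
Step 0: 0011
Step 1: G0=(1+1>=2)=1 G1=(0+1>=2)=0 G2=(0+0>=1)=0 G3=(1+1>=1)=1 -> 1001
Step 2: G0=(0+1>=2)=0 G1=(0+1>=2)=0 G2=(1+0>=1)=1 G3=(1+0>=1)=1 -> 0011
State from step 2 equals state from step 0 -> cycle length 2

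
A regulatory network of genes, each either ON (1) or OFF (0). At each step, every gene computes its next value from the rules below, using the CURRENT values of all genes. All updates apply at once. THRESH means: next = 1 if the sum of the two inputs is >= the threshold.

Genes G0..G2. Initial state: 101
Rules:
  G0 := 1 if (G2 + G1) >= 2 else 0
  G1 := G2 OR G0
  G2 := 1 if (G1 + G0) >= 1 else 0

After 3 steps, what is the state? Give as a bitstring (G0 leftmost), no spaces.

Step 1: G0=(1+0>=2)=0 G1=G2|G0=1|1=1 G2=(0+1>=1)=1 -> 011
Step 2: G0=(1+1>=2)=1 G1=G2|G0=1|0=1 G2=(1+0>=1)=1 -> 111
Step 3: G0=(1+1>=2)=1 G1=G2|G0=1|1=1 G2=(1+1>=1)=1 -> 111

111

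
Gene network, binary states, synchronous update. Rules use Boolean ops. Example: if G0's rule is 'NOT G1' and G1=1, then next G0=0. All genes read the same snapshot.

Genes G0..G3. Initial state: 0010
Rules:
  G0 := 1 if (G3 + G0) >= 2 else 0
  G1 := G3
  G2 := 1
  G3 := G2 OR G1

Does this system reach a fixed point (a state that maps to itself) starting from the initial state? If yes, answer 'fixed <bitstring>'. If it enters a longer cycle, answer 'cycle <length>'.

Answer: fixed 0111

Derivation:
Step 0: 0010
Step 1: G0=(0+0>=2)=0 G1=G3=0 G2=1(const) G3=G2|G1=1|0=1 -> 0011
Step 2: G0=(1+0>=2)=0 G1=G3=1 G2=1(const) G3=G2|G1=1|0=1 -> 0111
Step 3: G0=(1+0>=2)=0 G1=G3=1 G2=1(const) G3=G2|G1=1|1=1 -> 0111
Fixed point reached at step 2: 0111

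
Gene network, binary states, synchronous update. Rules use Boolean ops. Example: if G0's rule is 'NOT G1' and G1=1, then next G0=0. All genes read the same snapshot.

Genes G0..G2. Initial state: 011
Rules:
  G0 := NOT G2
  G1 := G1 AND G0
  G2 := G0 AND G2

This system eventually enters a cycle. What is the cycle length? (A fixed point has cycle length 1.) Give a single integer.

Step 0: 011
Step 1: G0=NOT G2=NOT 1=0 G1=G1&G0=1&0=0 G2=G0&G2=0&1=0 -> 000
Step 2: G0=NOT G2=NOT 0=1 G1=G1&G0=0&0=0 G2=G0&G2=0&0=0 -> 100
Step 3: G0=NOT G2=NOT 0=1 G1=G1&G0=0&1=0 G2=G0&G2=1&0=0 -> 100
State from step 3 equals state from step 2 -> cycle length 1

Answer: 1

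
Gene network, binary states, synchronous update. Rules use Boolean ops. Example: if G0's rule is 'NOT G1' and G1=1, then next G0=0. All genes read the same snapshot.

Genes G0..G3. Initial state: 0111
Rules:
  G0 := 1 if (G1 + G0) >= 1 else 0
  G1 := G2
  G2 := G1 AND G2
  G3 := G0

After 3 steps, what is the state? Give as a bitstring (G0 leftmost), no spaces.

Step 1: G0=(1+0>=1)=1 G1=G2=1 G2=G1&G2=1&1=1 G3=G0=0 -> 1110
Step 2: G0=(1+1>=1)=1 G1=G2=1 G2=G1&G2=1&1=1 G3=G0=1 -> 1111
Step 3: G0=(1+1>=1)=1 G1=G2=1 G2=G1&G2=1&1=1 G3=G0=1 -> 1111

1111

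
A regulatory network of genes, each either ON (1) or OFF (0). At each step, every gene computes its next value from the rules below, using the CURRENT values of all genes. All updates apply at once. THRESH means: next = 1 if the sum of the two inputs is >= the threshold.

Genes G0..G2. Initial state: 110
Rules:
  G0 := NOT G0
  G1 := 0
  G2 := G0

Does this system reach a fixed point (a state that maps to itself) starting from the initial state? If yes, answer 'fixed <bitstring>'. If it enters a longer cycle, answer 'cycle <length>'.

Answer: cycle 2

Derivation:
Step 0: 110
Step 1: G0=NOT G0=NOT 1=0 G1=0(const) G2=G0=1 -> 001
Step 2: G0=NOT G0=NOT 0=1 G1=0(const) G2=G0=0 -> 100
Step 3: G0=NOT G0=NOT 1=0 G1=0(const) G2=G0=1 -> 001
Cycle of length 2 starting at step 1 -> no fixed point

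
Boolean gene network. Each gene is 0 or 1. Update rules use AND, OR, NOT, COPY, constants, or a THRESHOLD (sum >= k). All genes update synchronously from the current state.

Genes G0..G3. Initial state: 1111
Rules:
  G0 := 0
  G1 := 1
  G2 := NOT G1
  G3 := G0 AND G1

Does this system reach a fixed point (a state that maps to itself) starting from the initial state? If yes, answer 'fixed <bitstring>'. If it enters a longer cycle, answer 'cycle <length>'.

Step 0: 1111
Step 1: G0=0(const) G1=1(const) G2=NOT G1=NOT 1=0 G3=G0&G1=1&1=1 -> 0101
Step 2: G0=0(const) G1=1(const) G2=NOT G1=NOT 1=0 G3=G0&G1=0&1=0 -> 0100
Step 3: G0=0(const) G1=1(const) G2=NOT G1=NOT 1=0 G3=G0&G1=0&1=0 -> 0100
Fixed point reached at step 2: 0100

Answer: fixed 0100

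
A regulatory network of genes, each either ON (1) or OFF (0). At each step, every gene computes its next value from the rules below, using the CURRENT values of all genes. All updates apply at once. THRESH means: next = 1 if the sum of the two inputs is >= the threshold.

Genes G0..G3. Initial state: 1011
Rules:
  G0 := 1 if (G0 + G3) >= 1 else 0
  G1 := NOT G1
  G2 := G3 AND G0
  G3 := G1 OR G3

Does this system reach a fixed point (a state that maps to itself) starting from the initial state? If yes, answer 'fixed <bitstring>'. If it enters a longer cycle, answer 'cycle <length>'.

Answer: cycle 2

Derivation:
Step 0: 1011
Step 1: G0=(1+1>=1)=1 G1=NOT G1=NOT 0=1 G2=G3&G0=1&1=1 G3=G1|G3=0|1=1 -> 1111
Step 2: G0=(1+1>=1)=1 G1=NOT G1=NOT 1=0 G2=G3&G0=1&1=1 G3=G1|G3=1|1=1 -> 1011
Cycle of length 2 starting at step 0 -> no fixed point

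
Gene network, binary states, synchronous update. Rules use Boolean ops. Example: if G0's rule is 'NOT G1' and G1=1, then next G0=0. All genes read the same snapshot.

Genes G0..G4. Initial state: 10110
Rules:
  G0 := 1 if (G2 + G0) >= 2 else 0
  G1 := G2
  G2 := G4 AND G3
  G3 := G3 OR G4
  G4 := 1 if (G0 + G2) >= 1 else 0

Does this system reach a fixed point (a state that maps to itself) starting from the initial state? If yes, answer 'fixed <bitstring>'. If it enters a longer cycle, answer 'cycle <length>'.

Answer: fixed 01111

Derivation:
Step 0: 10110
Step 1: G0=(1+1>=2)=1 G1=G2=1 G2=G4&G3=0&1=0 G3=G3|G4=1|0=1 G4=(1+1>=1)=1 -> 11011
Step 2: G0=(0+1>=2)=0 G1=G2=0 G2=G4&G3=1&1=1 G3=G3|G4=1|1=1 G4=(1+0>=1)=1 -> 00111
Step 3: G0=(1+0>=2)=0 G1=G2=1 G2=G4&G3=1&1=1 G3=G3|G4=1|1=1 G4=(0+1>=1)=1 -> 01111
Step 4: G0=(1+0>=2)=0 G1=G2=1 G2=G4&G3=1&1=1 G3=G3|G4=1|1=1 G4=(0+1>=1)=1 -> 01111
Fixed point reached at step 3: 01111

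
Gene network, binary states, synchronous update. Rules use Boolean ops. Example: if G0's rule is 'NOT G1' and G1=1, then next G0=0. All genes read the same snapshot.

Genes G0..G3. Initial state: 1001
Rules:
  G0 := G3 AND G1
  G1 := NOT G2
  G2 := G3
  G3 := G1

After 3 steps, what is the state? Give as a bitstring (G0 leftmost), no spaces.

Step 1: G0=G3&G1=1&0=0 G1=NOT G2=NOT 0=1 G2=G3=1 G3=G1=0 -> 0110
Step 2: G0=G3&G1=0&1=0 G1=NOT G2=NOT 1=0 G2=G3=0 G3=G1=1 -> 0001
Step 3: G0=G3&G1=1&0=0 G1=NOT G2=NOT 0=1 G2=G3=1 G3=G1=0 -> 0110

0110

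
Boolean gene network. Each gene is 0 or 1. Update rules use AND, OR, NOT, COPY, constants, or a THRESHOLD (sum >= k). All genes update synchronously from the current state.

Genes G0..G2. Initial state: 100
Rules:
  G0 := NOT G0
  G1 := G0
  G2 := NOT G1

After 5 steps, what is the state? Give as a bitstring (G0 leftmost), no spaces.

Step 1: G0=NOT G0=NOT 1=0 G1=G0=1 G2=NOT G1=NOT 0=1 -> 011
Step 2: G0=NOT G0=NOT 0=1 G1=G0=0 G2=NOT G1=NOT 1=0 -> 100
Step 3: G0=NOT G0=NOT 1=0 G1=G0=1 G2=NOT G1=NOT 0=1 -> 011
Step 4: G0=NOT G0=NOT 0=1 G1=G0=0 G2=NOT G1=NOT 1=0 -> 100
Step 5: G0=NOT G0=NOT 1=0 G1=G0=1 G2=NOT G1=NOT 0=1 -> 011

011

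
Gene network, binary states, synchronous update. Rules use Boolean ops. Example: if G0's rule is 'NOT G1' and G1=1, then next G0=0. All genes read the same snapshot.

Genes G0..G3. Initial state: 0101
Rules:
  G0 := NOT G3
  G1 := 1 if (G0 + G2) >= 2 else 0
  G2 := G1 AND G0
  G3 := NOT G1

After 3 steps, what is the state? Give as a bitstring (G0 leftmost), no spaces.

Step 1: G0=NOT G3=NOT 1=0 G1=(0+0>=2)=0 G2=G1&G0=1&0=0 G3=NOT G1=NOT 1=0 -> 0000
Step 2: G0=NOT G3=NOT 0=1 G1=(0+0>=2)=0 G2=G1&G0=0&0=0 G3=NOT G1=NOT 0=1 -> 1001
Step 3: G0=NOT G3=NOT 1=0 G1=(1+0>=2)=0 G2=G1&G0=0&1=0 G3=NOT G1=NOT 0=1 -> 0001

0001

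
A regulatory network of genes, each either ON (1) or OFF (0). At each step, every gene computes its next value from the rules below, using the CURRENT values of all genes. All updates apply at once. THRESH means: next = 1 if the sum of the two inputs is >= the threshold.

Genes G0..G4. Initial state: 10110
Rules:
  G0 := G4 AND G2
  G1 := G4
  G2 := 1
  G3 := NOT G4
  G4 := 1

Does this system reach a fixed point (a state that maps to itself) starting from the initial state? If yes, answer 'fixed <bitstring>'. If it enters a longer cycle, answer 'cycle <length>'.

Step 0: 10110
Step 1: G0=G4&G2=0&1=0 G1=G4=0 G2=1(const) G3=NOT G4=NOT 0=1 G4=1(const) -> 00111
Step 2: G0=G4&G2=1&1=1 G1=G4=1 G2=1(const) G3=NOT G4=NOT 1=0 G4=1(const) -> 11101
Step 3: G0=G4&G2=1&1=1 G1=G4=1 G2=1(const) G3=NOT G4=NOT 1=0 G4=1(const) -> 11101
Fixed point reached at step 2: 11101

Answer: fixed 11101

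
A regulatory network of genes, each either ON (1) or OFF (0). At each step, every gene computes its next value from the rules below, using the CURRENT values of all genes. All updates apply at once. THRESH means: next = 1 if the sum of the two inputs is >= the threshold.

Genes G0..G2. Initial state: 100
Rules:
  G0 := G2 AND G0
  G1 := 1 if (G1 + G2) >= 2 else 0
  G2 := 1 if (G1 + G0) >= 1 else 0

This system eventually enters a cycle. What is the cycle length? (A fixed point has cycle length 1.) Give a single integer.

Step 0: 100
Step 1: G0=G2&G0=0&1=0 G1=(0+0>=2)=0 G2=(0+1>=1)=1 -> 001
Step 2: G0=G2&G0=1&0=0 G1=(0+1>=2)=0 G2=(0+0>=1)=0 -> 000
Step 3: G0=G2&G0=0&0=0 G1=(0+0>=2)=0 G2=(0+0>=1)=0 -> 000
State from step 3 equals state from step 2 -> cycle length 1

Answer: 1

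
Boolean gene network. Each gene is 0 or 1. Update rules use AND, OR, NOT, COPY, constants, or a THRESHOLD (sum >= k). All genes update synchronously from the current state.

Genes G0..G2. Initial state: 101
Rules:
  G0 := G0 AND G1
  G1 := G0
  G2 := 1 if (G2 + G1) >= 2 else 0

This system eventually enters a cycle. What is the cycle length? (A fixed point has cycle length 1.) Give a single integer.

Answer: 1

Derivation:
Step 0: 101
Step 1: G0=G0&G1=1&0=0 G1=G0=1 G2=(1+0>=2)=0 -> 010
Step 2: G0=G0&G1=0&1=0 G1=G0=0 G2=(0+1>=2)=0 -> 000
Step 3: G0=G0&G1=0&0=0 G1=G0=0 G2=(0+0>=2)=0 -> 000
State from step 3 equals state from step 2 -> cycle length 1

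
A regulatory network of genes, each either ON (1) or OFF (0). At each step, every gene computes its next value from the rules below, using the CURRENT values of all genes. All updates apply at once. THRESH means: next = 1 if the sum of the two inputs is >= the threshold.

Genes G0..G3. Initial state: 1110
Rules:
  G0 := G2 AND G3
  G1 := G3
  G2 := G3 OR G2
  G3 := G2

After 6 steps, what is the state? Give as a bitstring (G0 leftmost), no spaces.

Step 1: G0=G2&G3=1&0=0 G1=G3=0 G2=G3|G2=0|1=1 G3=G2=1 -> 0011
Step 2: G0=G2&G3=1&1=1 G1=G3=1 G2=G3|G2=1|1=1 G3=G2=1 -> 1111
Step 3: G0=G2&G3=1&1=1 G1=G3=1 G2=G3|G2=1|1=1 G3=G2=1 -> 1111
Step 4: G0=G2&G3=1&1=1 G1=G3=1 G2=G3|G2=1|1=1 G3=G2=1 -> 1111
Step 5: G0=G2&G3=1&1=1 G1=G3=1 G2=G3|G2=1|1=1 G3=G2=1 -> 1111
Step 6: G0=G2&G3=1&1=1 G1=G3=1 G2=G3|G2=1|1=1 G3=G2=1 -> 1111

1111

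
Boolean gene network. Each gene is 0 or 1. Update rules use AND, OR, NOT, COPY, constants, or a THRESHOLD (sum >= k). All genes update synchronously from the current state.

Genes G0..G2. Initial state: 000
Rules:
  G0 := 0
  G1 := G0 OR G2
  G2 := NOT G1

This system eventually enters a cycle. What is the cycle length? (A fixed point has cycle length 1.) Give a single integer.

Answer: 4

Derivation:
Step 0: 000
Step 1: G0=0(const) G1=G0|G2=0|0=0 G2=NOT G1=NOT 0=1 -> 001
Step 2: G0=0(const) G1=G0|G2=0|1=1 G2=NOT G1=NOT 0=1 -> 011
Step 3: G0=0(const) G1=G0|G2=0|1=1 G2=NOT G1=NOT 1=0 -> 010
Step 4: G0=0(const) G1=G0|G2=0|0=0 G2=NOT G1=NOT 1=0 -> 000
State from step 4 equals state from step 0 -> cycle length 4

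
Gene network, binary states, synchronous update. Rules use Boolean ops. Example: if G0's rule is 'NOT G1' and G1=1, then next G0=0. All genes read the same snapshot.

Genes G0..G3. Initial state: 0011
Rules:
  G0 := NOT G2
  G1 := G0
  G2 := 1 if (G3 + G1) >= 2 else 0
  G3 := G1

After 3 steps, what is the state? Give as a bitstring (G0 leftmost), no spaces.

Step 1: G0=NOT G2=NOT 1=0 G1=G0=0 G2=(1+0>=2)=0 G3=G1=0 -> 0000
Step 2: G0=NOT G2=NOT 0=1 G1=G0=0 G2=(0+0>=2)=0 G3=G1=0 -> 1000
Step 3: G0=NOT G2=NOT 0=1 G1=G0=1 G2=(0+0>=2)=0 G3=G1=0 -> 1100

1100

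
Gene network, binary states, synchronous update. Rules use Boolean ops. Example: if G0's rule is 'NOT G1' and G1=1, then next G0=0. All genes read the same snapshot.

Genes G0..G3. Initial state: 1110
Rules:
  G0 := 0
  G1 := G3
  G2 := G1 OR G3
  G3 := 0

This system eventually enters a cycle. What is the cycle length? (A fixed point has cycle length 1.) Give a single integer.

Answer: 1

Derivation:
Step 0: 1110
Step 1: G0=0(const) G1=G3=0 G2=G1|G3=1|0=1 G3=0(const) -> 0010
Step 2: G0=0(const) G1=G3=0 G2=G1|G3=0|0=0 G3=0(const) -> 0000
Step 3: G0=0(const) G1=G3=0 G2=G1|G3=0|0=0 G3=0(const) -> 0000
State from step 3 equals state from step 2 -> cycle length 1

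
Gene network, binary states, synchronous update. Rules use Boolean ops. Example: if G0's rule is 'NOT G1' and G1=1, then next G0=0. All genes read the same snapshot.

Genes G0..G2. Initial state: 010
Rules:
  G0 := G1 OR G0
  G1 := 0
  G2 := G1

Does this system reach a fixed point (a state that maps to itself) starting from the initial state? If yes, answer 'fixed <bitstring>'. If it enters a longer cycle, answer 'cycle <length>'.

Step 0: 010
Step 1: G0=G1|G0=1|0=1 G1=0(const) G2=G1=1 -> 101
Step 2: G0=G1|G0=0|1=1 G1=0(const) G2=G1=0 -> 100
Step 3: G0=G1|G0=0|1=1 G1=0(const) G2=G1=0 -> 100
Fixed point reached at step 2: 100

Answer: fixed 100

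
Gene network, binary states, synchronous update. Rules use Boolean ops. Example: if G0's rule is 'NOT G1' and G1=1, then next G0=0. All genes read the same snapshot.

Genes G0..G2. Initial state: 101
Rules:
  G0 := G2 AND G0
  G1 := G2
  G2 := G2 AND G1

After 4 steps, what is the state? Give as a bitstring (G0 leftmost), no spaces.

Step 1: G0=G2&G0=1&1=1 G1=G2=1 G2=G2&G1=1&0=0 -> 110
Step 2: G0=G2&G0=0&1=0 G1=G2=0 G2=G2&G1=0&1=0 -> 000
Step 3: G0=G2&G0=0&0=0 G1=G2=0 G2=G2&G1=0&0=0 -> 000
Step 4: G0=G2&G0=0&0=0 G1=G2=0 G2=G2&G1=0&0=0 -> 000

000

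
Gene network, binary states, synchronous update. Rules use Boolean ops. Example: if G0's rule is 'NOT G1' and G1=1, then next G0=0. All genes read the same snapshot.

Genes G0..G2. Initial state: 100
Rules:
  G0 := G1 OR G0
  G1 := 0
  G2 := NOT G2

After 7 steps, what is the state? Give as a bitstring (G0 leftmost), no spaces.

Step 1: G0=G1|G0=0|1=1 G1=0(const) G2=NOT G2=NOT 0=1 -> 101
Step 2: G0=G1|G0=0|1=1 G1=0(const) G2=NOT G2=NOT 1=0 -> 100
Step 3: G0=G1|G0=0|1=1 G1=0(const) G2=NOT G2=NOT 0=1 -> 101
Step 4: G0=G1|G0=0|1=1 G1=0(const) G2=NOT G2=NOT 1=0 -> 100
Step 5: G0=G1|G0=0|1=1 G1=0(const) G2=NOT G2=NOT 0=1 -> 101
Step 6: G0=G1|G0=0|1=1 G1=0(const) G2=NOT G2=NOT 1=0 -> 100
Step 7: G0=G1|G0=0|1=1 G1=0(const) G2=NOT G2=NOT 0=1 -> 101

101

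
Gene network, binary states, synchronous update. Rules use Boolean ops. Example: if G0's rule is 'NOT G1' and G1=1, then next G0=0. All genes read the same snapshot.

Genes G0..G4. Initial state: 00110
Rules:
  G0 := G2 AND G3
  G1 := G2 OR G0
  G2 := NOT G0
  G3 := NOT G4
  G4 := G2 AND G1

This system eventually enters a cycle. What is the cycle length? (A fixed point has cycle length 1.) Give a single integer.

Step 0: 00110
Step 1: G0=G2&G3=1&1=1 G1=G2|G0=1|0=1 G2=NOT G0=NOT 0=1 G3=NOT G4=NOT 0=1 G4=G2&G1=1&0=0 -> 11110
Step 2: G0=G2&G3=1&1=1 G1=G2|G0=1|1=1 G2=NOT G0=NOT 1=0 G3=NOT G4=NOT 0=1 G4=G2&G1=1&1=1 -> 11011
Step 3: G0=G2&G3=0&1=0 G1=G2|G0=0|1=1 G2=NOT G0=NOT 1=0 G3=NOT G4=NOT 1=0 G4=G2&G1=0&1=0 -> 01000
Step 4: G0=G2&G3=0&0=0 G1=G2|G0=0|0=0 G2=NOT G0=NOT 0=1 G3=NOT G4=NOT 0=1 G4=G2&G1=0&1=0 -> 00110
State from step 4 equals state from step 0 -> cycle length 4

Answer: 4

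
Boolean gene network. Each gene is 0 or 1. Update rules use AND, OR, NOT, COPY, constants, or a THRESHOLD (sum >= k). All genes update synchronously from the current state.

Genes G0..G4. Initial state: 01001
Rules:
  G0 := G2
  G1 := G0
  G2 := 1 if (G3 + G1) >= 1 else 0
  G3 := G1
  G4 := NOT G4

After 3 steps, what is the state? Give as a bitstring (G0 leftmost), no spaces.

Step 1: G0=G2=0 G1=G0=0 G2=(0+1>=1)=1 G3=G1=1 G4=NOT G4=NOT 1=0 -> 00110
Step 2: G0=G2=1 G1=G0=0 G2=(1+0>=1)=1 G3=G1=0 G4=NOT G4=NOT 0=1 -> 10101
Step 3: G0=G2=1 G1=G0=1 G2=(0+0>=1)=0 G3=G1=0 G4=NOT G4=NOT 1=0 -> 11000

11000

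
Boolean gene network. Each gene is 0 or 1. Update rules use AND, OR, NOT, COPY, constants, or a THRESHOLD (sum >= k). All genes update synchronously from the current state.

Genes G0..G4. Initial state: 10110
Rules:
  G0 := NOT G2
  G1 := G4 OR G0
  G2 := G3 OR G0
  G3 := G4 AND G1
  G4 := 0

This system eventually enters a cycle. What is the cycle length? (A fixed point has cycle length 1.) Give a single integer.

Answer: 4

Derivation:
Step 0: 10110
Step 1: G0=NOT G2=NOT 1=0 G1=G4|G0=0|1=1 G2=G3|G0=1|1=1 G3=G4&G1=0&0=0 G4=0(const) -> 01100
Step 2: G0=NOT G2=NOT 1=0 G1=G4|G0=0|0=0 G2=G3|G0=0|0=0 G3=G4&G1=0&1=0 G4=0(const) -> 00000
Step 3: G0=NOT G2=NOT 0=1 G1=G4|G0=0|0=0 G2=G3|G0=0|0=0 G3=G4&G1=0&0=0 G4=0(const) -> 10000
Step 4: G0=NOT G2=NOT 0=1 G1=G4|G0=0|1=1 G2=G3|G0=0|1=1 G3=G4&G1=0&0=0 G4=0(const) -> 11100
Step 5: G0=NOT G2=NOT 1=0 G1=G4|G0=0|1=1 G2=G3|G0=0|1=1 G3=G4&G1=0&1=0 G4=0(const) -> 01100
State from step 5 equals state from step 1 -> cycle length 4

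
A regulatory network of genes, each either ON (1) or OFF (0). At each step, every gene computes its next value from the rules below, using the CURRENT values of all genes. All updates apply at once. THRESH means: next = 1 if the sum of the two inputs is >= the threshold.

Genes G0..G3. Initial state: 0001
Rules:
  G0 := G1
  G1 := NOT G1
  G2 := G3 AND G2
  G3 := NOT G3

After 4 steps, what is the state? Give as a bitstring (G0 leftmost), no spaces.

Step 1: G0=G1=0 G1=NOT G1=NOT 0=1 G2=G3&G2=1&0=0 G3=NOT G3=NOT 1=0 -> 0100
Step 2: G0=G1=1 G1=NOT G1=NOT 1=0 G2=G3&G2=0&0=0 G3=NOT G3=NOT 0=1 -> 1001
Step 3: G0=G1=0 G1=NOT G1=NOT 0=1 G2=G3&G2=1&0=0 G3=NOT G3=NOT 1=0 -> 0100
Step 4: G0=G1=1 G1=NOT G1=NOT 1=0 G2=G3&G2=0&0=0 G3=NOT G3=NOT 0=1 -> 1001

1001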